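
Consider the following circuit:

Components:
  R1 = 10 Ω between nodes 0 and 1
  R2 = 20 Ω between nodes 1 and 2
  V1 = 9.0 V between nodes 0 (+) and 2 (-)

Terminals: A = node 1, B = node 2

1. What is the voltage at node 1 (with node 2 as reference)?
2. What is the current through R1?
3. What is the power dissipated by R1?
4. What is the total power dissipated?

Nodal analysis, taking node 2 as the 0 V reference.
Source V1 fixes V_0 = 9 V.
KCL at each unknown node (sum of currents leaving = 0; resistances in Ω):
  Node 1: (V_1 - 9)/10 + (V_1 - 0)/20 = 0
Collecting terms: 0.15 × V_1 = 0.9  =>  V_1 = 6 V
Part 1:
  Read off the nodal solution: V_1 = 6 V
Part 2:
  I_R1 = (V_0 - V_1)/R1 = (9 - 6)/10 = 0.3 A
  Magnitude: I_R1 = 0.3 A
Part 3:
  I_R1 = (V_0 - V_1)/R1 = (9 - 6)/10 = 0.3 A
  P_R1 = I_R1² × R1 = (0.3)² × 10 = 0.9 W
Part 4:
  Power in each resistor, P = (ΔV)²/R:
    P_R1 = (9 - 6)²/10 = 0.9 W
    P_R2 = (6 - 0)²/20 = 1.8 W
  P_total = P_R1 + P_R2 = 2.7 W

Final answers:
1. V_1 = 6 V
2. I_R1 = 0.3 A
3. P_R1 = 0.9 W
4. P_total = 2.7 W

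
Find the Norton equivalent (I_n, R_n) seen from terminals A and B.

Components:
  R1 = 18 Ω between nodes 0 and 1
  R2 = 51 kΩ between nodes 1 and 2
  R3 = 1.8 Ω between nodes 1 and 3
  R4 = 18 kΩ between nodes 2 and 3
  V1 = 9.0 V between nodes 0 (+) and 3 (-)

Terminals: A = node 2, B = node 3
Find the Thévenin equivalent first; then I_n = V_th/R_th and R_n = R_th.
Step 1 — V_th is the open-circuit voltage V_A - V_B (nothing connected across the terminals).
Nodal analysis, taking node 3 as the 0 V reference.
Source V1 fixes V_0 = 9 V.
KCL at each unknown node (sum of currents leaving = 0; resistances in Ω):
  Node 1: (V_1 - 9)/18 + (V_1 - V_2)/51000 + (V_1 - 0)/1.8 = 0
  Node 2: (V_2 - V_1)/51000 + (V_2 - 0)/18000 = 0
Collecting terms (coefficients in siemens):
  0.6111·V_1 - 0.00001961·V_2 = 0.5
  0.00007516·V_2 - 0.00001961·V_1 = 0
Determinant D = (0.6111)(0.00007516) - (-0.00001961)(-0.00001961) = 0.00004593
V_1 = [(0.5)(0.00007516) - (-0.00001961)(0)]/D = 0.8182 V
V_2 = [(0.6111)(0) - (0.5)(-0.00001961)]/D = 0.2134 V
V_th = V_2 - V_3 = 0.2134 - 0 = 0.2134 V
Step 2 — R_th: zero the source — replace V1 by a short circuit (node 3 merges into node 0) — and find the resistance seen between A (node 2) and B (node 0).
Reduce the network between node 2 (A) and node 0 (B) by series/parallel combination:
  Rp1 = R1 ‖ R3 (parallel, both between nodes 0 and 1) = 1/(1/18 + 1/1.8) = 1.636 Ω
  Rs1 = R2 + Rp1 (series, joined only at node 1) = 51000 + 1.636 = 51000 Ω
  Rp2 = R4 ‖ Rs1 (parallel, both between nodes 0 and 2) = 1/(1/18000 + 1/51000) = 13300 Ω
R_th = 13.3 kΩ
I_n = V_th/R_th = 0.2134/13300 = 0.00001604 A, and R_n = R_th = 13.3 kΩ

Final answer: I_n = 1.604e-05 A, R_n = 13.3 kΩ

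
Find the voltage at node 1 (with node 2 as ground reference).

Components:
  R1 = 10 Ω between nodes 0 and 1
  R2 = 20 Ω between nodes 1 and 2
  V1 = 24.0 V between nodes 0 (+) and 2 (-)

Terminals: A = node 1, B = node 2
Nodal analysis, taking node 2 as the 0 V reference.
Source V1 fixes V_0 = 24 V.
KCL at each unknown node (sum of currents leaving = 0; resistances in Ω):
  Node 1: (V_1 - 24)/10 + (V_1 - 0)/20 = 0
Collecting terms: 0.15 × V_1 = 2.4  =>  V_1 = 16 V
The requested potential is V_1 = 16 V.

Final answer: V_1 = 16 V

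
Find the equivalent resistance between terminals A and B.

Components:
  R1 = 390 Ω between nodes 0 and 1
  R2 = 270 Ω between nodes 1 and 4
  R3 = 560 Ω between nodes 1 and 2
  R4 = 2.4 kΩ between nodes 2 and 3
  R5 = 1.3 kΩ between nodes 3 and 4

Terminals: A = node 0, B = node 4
Reduce the network between node 0 (A) and node 4 (B) by series/parallel combination:
  Rs1 = R3 + R4 (series, joined only at node 2) = 560 + 2400 = 2960 Ω
  Rs2 = R5 + Rs1 (series, joined only at node 3) = 1300 + 2960 = 4260 Ω
  Rp1 = R2 ‖ Rs2 (parallel, both between nodes 1 and 4) = 1/(1/270 + 1/4260) = 253.9 Ω
  Rs3 = R1 + Rp1 (series, joined only at node 1) = 390 + 253.9 = 643.9 Ω
R_eq = 643.9 Ω

Final answer: 643.9 Ω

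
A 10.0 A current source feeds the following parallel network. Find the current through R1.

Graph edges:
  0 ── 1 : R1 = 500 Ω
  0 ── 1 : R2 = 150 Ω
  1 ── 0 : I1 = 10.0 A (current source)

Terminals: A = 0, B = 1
All resistors sit directly between nodes 0 and 1, so they are in parallel and share one voltage V; the full source current 10 A splits among them.
1/R_par = 1/500 + 1/150 = 0.008667 S  =>  R_par = 115.4 Ω
V = I × R_par = 10 × 115.4 = 1154 V
I_R1 = V/R1 = 1154/500 = 2.308 A

Final answer: 2.308 A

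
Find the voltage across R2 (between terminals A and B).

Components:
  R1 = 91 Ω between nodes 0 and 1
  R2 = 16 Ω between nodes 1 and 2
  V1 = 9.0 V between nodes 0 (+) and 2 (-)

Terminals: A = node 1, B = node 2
R1 and R2 are in series across V1 (node 0 → node 1 → node 2), and the output A–B is taken across R2, so this is a voltage divider.
Series current: I = V1/(R1 + R2) = 9/(91 + 16) = 9/107 = 0.08411 A
V_R2 = I × R2 = V1 × R2/(R1 + R2) = 9 × 16/107 = 1.346 V

Final answer: 1.346 V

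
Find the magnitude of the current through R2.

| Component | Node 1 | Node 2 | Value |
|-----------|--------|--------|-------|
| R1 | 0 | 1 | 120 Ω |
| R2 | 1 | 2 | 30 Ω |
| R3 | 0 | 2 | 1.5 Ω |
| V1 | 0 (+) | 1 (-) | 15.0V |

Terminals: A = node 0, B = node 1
Nodal analysis, taking node 1 as the 0 V reference.
Source V1 fixes V_0 = 15 V.
KCL at each unknown node (sum of currents leaving = 0; resistances in Ω):
  Node 2: (V_2 - 0)/30 + (V_2 - 15)/1.5 = 0
Collecting terms: 0.7 × V_2 = 10  =>  V_2 = 14.29 V
I_R2 = (V_1 - V_2)/R2 = (0 - 14.29)/30 = -0.4762 A
|I_R2| = 0.4762 A

Final answer: |I_R2| = 0.4762 A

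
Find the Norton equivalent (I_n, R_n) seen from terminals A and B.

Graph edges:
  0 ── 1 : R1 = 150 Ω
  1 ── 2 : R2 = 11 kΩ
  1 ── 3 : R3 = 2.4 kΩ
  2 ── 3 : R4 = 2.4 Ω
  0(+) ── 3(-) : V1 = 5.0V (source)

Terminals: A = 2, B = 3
Find the Thévenin equivalent first; then I_n = V_th/R_th and R_n = R_th.
Step 1 — V_th is the open-circuit voltage V_A - V_B (nothing connected across the terminals).
Nodal analysis, taking node 3 as the 0 V reference.
Source V1 fixes V_0 = 5 V.
KCL at each unknown node (sum of currents leaving = 0; resistances in Ω):
  Node 1: (V_1 - 5)/150 + (V_1 - V_2)/11000 + (V_1 - 0)/2400 = 0
  Node 2: (V_2 - V_1)/11000 + (V_2 - 0)/2.4 = 0
Collecting terms (coefficients in siemens):
  0.007174·V_1 - 0.00009091·V_2 = 0.03333
  0.4168·V_2 - 0.00009091·V_1 = 0
Determinant D = (0.007174)(0.4168) - (-0.00009091)(-0.00009091) = 0.00299
V_1 = [(0.03333)(0.4168) - (-0.00009091)(0)]/D = 4.646 V
V_2 = [(0.007174)(0) - (0.03333)(-0.00009091)]/D = 0.001014 V
V_th = V_2 - V_3 = 0.001014 - 0 = 0.001014 V
Step 2 — R_th: zero the source — replace V1 by a short circuit (node 3 merges into node 0) — and find the resistance seen between A (node 2) and B (node 0).
Reduce the network between node 2 (A) and node 0 (B) by series/parallel combination:
  Rp1 = R1 ‖ R3 (parallel, both between nodes 0 and 1) = 1/(1/150 + 1/2400) = 141.2 Ω
  Rs1 = R2 + Rp1 (series, joined only at node 1) = 11000 + 141.2 = 11140 Ω
  Rp2 = R4 ‖ Rs1 (parallel, both between nodes 0 and 2) = 1/(1/2.4 + 1/11140) = 2.399 Ω
R_th = 2.399 Ω
I_n = V_th/R_th = 0.001014/2.399 = 0.0004224 A, and R_n = R_th = 2.399 Ω

Final answer: I_n = 0.0004224 A, R_n = 2.399 Ω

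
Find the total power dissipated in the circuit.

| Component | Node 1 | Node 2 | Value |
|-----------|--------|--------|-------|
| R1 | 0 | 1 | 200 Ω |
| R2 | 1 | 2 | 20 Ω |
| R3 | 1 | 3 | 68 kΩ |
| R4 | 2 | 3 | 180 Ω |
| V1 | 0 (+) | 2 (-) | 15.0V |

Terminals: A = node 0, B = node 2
Nodal analysis, taking node 2 as the 0 V reference.
Source V1 fixes V_0 = 15 V.
KCL at each unknown node (sum of currents leaving = 0; resistances in Ω):
  Node 1: (V_1 - 15)/200 + (V_1 - 0)/20 + (V_1 - V_3)/68000 = 0
  Node 3: (V_3 - V_1)/68000 + (V_3 - 0)/180 = 0
Collecting terms (coefficients in siemens):
  0.05501·V_1 - 0.00001471·V_3 = 0.075
  0.00557·V_3 - 0.00001471·V_1 = 0
Determinant D = (0.05501)(0.00557) - (-0.00001471)(-0.00001471) = 0.0003064
V_1 = [(0.075)(0.00557) - (-0.00001471)(0)]/D = 1.363 V
V_3 = [(0.05501)(0) - (0.075)(-0.00001471)]/D = 0.003599 V
Power in each resistor, P = (ΔV)²/R:
  P_R1 = (15 - 1.363)²/200 = 0.9298 W
  P_R2 = (1.363 - 0)²/20 = 0.09293 W
  P_R3 = (1.363 - 0.003599)²/68000 = 0.00002719 W
  P_R4 = (0 - 0.003599)²/180 = 0.00000007197 W
P_total = P_R1 + P_R2 + P_R3 + P_R4 = 1.023 W

Final answer: 1.023 W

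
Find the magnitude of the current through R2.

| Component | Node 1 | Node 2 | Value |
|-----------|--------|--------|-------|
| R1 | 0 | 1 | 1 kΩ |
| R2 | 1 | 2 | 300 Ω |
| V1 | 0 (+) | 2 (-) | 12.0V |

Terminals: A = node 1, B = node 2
Nodal analysis, taking node 2 as the 0 V reference.
Source V1 fixes V_0 = 12 V.
KCL at each unknown node (sum of currents leaving = 0; resistances in Ω):
  Node 1: (V_1 - 12)/1000 + (V_1 - 0)/300 = 0
Collecting terms: 0.004333 × V_1 = 0.012  =>  V_1 = 2.769 V
I_R2 = (V_1 - V_2)/R2 = (2.769 - 0)/300 = 0.009231 A
|I_R2| = 0.009231 A

Final answer: |I_R2| = 0.009231 A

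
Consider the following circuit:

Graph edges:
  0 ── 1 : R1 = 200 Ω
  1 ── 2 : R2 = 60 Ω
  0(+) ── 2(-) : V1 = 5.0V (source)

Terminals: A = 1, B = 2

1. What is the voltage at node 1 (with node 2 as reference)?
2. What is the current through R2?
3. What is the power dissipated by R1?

Nodal analysis, taking node 2 as the 0 V reference.
Source V1 fixes V_0 = 5 V.
KCL at each unknown node (sum of currents leaving = 0; resistances in Ω):
  Node 1: (V_1 - 5)/200 + (V_1 - 0)/60 = 0
Collecting terms: 0.02167 × V_1 = 0.025  =>  V_1 = 1.154 V
Part 1:
  Read off the nodal solution: V_1 = 1.154 V
Part 2:
  I_R2 = (V_1 - V_2)/R2 = (1.154 - 0)/60 = 0.01923 A
  Magnitude: I_R2 = 0.01923 A
Part 3:
  I_R1 = (V_0 - V_1)/R1 = (5 - 1.154)/200 = 0.01923 A
  P_R1 = I_R1² × R1 = (0.01923)² × 200 = 0.07396 W

Final answers:
1. V_1 = 1.154 V
2. I_R2 = 0.01923 A
3. P_R1 = 0.07396 W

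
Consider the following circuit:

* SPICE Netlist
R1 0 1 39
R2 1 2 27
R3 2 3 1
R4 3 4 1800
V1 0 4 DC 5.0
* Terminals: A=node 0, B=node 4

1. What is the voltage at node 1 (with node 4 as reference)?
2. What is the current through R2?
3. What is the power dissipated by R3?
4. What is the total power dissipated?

Nodal analysis, taking node 4 as the 0 V reference.
Source V1 fixes V_0 = 5 V.
KCL at each unknown node (sum of currents leaving = 0; resistances in Ω):
  Node 1: (V_1 - 5)/39 + (V_1 - V_2)/27 = 0
  Node 2: (V_2 - V_1)/27 + (V_2 - V_3)/1 = 0
  Node 3: (V_3 - V_2)/1 + (V_3 - 0)/1800 = 0
Collecting terms (coefficients in siemens):
  0.06268·V_1 - 0.03704·V_2 = 0.1282
  1.037·V_2 - 0.03704·V_1 - 1·V_3 = 0
  1.001·V_3 - 1·V_2 = 0
Solving these 3 simultaneous equations (Gaussian elimination) gives:
  V_1 = 4.896 V, V_2 = 4.823 V, V_3 = 4.821 V
Part 1:
  Read off the nodal solution: V_1 = 4.896 V
Part 2:
  I_R2 = (V_1 - V_2)/R2 = (4.896 - 4.823)/27 = 0.002678 A
  Magnitude: I_R2 = 0.002678 A
Part 3:
  I_R3 = (V_2 - V_3)/R3 = (4.823 - 4.821)/1 = 0.002678 A
  P_R3 = I_R3² × R3 = (0.002678)² × 1 = 0.000007172 W
Part 4:
  Power in each resistor, P = (ΔV)²/R:
    P_R1 = (5 - 4.896)²/39 = 0.0002797 W
    P_R2 = (4.896 - 4.823)²/27 = 0.0001936 W
    P_R3 = (4.823 - 4.821)²/1 = 0.000007172 W
    P_R4 = (4.821 - 0)²/1800 = 0.01291 W
  P_total = P_R1 + P_R2 + P_R3 + P_R4 = 0.01339 W

Final answers:
1. V_1 = 4.896 V
2. I_R2 = 0.002678 A
3. P_R3 = 7.172e-06 W
4. P_total = 0.01339 W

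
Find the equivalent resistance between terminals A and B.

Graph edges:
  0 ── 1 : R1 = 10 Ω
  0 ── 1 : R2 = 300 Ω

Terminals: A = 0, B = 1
Reduce the network between node 0 (A) and node 1 (B) by series/parallel combination:
  Rp1 = R1 ‖ R2 (parallel, both between nodes 0 and 1) = 1/(1/10 + 1/300) = 9.677 Ω
R_eq = 9.677 Ω

Final answer: 9.677 Ω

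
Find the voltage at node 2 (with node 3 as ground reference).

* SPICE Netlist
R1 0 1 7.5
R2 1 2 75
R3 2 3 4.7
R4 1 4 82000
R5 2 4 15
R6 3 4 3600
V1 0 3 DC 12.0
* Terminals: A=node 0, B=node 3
Nodal analysis, taking node 3 as the 0 V reference.
Source V1 fixes V_0 = 12 V.
KCL at each unknown node (sum of currents leaving = 0; resistances in Ω):
  Node 1: (V_1 - 12)/7.5 + (V_1 - V_2)/75 + (V_1 - V_4)/82000 = 0
  Node 2: (V_2 - V_1)/75 + (V_2 - 0)/4.7 + (V_2 - V_4)/15 = 0
  Node 4: (V_4 - V_1)/82000 + (V_4 - V_2)/15 + (V_4 - 0)/3600 = 0
Collecting terms (coefficients in siemens):
  0.1467·V_1 - 0.01333·V_2 - 0.0000122·V_4 = 1.6
  0.2928·V_2 - 0.01333·V_1 - 0.06667·V_4 = 0
  0.06696·V_4 - 0.0000122·V_1 - 0.06667·V_2 = 0
Solving these 3 simultaneous equations (Gaussian elimination) gives:
  V_1 = 10.97 V, V_2 = 0.6465 V, V_4 = 0.6457 V
The requested potential is V_2 = 0.6465 V.

Final answer: V_2 = 0.6465 V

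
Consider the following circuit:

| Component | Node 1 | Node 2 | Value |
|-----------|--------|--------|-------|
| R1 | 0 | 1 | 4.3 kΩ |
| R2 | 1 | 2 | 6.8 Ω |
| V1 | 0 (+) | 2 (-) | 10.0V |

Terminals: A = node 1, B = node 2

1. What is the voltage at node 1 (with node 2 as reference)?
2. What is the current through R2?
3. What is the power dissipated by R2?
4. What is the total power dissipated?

Nodal analysis, taking node 2 as the 0 V reference.
Source V1 fixes V_0 = 10 V.
KCL at each unknown node (sum of currents leaving = 0; resistances in Ω):
  Node 1: (V_1 - 10)/4300 + (V_1 - 0)/6.8 = 0
Collecting terms: 0.1473 × V_1 = 0.002326  =>  V_1 = 0.01579 V
Part 1:
  Read off the nodal solution: V_1 = 0.01579 V
Part 2:
  I_R2 = (V_1 - V_2)/R2 = (0.01579 - 0)/6.8 = 0.002322 A
  Magnitude: I_R2 = 0.002322 A
Part 3:
  I_R2 = (V_1 - V_2)/R2 = (0.01579 - 0)/6.8 = 0.002322 A
  P_R2 = I_R2² × R2 = (0.002322)² × 6.8 = 0.00003666 W
Part 4:
  Power in each resistor, P = (ΔV)²/R:
    P_R1 = (10 - 0.01579)²/4300 = 0.02318 W
    P_R2 = (0.01579 - 0)²/6.8 = 0.00003666 W
  P_total = P_R1 + P_R2 = 0.02322 W

Final answers:
1. V_1 = 0.01579 V
2. I_R2 = 0.002322 A
3. P_R2 = 3.666e-05 W
4. P_total = 0.02322 W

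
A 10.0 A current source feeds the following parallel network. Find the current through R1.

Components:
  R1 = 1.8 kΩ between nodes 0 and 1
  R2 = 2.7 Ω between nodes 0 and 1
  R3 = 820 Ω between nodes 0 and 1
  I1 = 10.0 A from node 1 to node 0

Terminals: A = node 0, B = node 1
All resistors sit directly between nodes 0 and 1, so they are in parallel and share one voltage V; the full source current 10 A splits among them.
1/R_par = 1/1800 + 1/2.7 + 1/820 = 0.3721 S  =>  R_par = 2.687 Ω
V = I × R_par = 10 × 2.687 = 26.87 V
I_R1 = V/R1 = 26.87/1800 = 0.01493 A

Final answer: 0.01493 A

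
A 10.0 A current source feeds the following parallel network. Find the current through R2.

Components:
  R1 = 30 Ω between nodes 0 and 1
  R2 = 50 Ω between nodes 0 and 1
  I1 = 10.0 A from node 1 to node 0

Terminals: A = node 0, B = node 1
All resistors sit directly between nodes 0 and 1, so they are in parallel and share one voltage V; the full source current 10 A splits among them.
1/R_par = 1/30 + 1/50 = 0.05333 S  =>  R_par = 18.75 Ω
V = I × R_par = 10 × 18.75 = 187.5 V
I_R2 = V/R2 = 187.5/50 = 3.75 A

Final answer: 3.75 A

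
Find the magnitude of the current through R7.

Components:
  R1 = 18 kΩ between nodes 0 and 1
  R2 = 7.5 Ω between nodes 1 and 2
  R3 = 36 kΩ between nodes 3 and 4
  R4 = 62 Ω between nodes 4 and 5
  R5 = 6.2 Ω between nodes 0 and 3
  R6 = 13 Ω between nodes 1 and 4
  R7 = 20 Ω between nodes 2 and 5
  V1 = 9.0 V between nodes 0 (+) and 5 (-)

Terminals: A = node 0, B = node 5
Nodal analysis, taking node 5 as the 0 V reference.
Source V1 fixes V_0 = 9 V.
KCL at each unknown node (sum of currents leaving = 0; resistances in Ω):
  Node 1: (V_1 - 9)/18000 + (V_1 - V_2)/7.5 + (V_1 - V_4)/13 = 0
  Node 2: (V_2 - V_1)/7.5 + (V_2 - 0)/20 = 0
  Node 3: (V_3 - V_4)/36000 + (V_3 - 9)/6.2 = 0
  Node 4: (V_4 - V_3)/36000 + (V_4 - 0)/62 + (V_4 - V_1)/13 = 0
Collecting terms (coefficients in siemens):
  0.2103·V_1 - 0.1333·V_2 - 0.07692·V_4 = 0.0005
  0.1833·V_2 - 0.1333·V_1 = 0
  0.1613·V_3 - 0.00002778·V_4 = 1.452
  0.09308·V_4 - 0.07692·V_1 - 0.00002778·V_3 = 0
Solving these 4 simultaneous equations (Gaussian elimination) gives:
  V_1 = 0.0142 V, V_2 = 0.01032 V, V_3 = 8.998 V, V_4 = 0.01442 V
I_R7 = (V_2 - V_5)/R7 = (0.01032 - 0)/20 = 0.0005162 A
|I_R7| = 0.0005162 A

Final answer: |I_R7| = 0.0005162 A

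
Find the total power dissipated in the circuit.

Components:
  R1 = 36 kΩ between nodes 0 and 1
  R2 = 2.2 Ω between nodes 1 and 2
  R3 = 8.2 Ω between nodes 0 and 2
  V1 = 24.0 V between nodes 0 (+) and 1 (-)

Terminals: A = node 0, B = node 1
Nodal analysis, taking node 1 as the 0 V reference.
Source V1 fixes V_0 = 24 V.
KCL at each unknown node (sum of currents leaving = 0; resistances in Ω):
  Node 2: (V_2 - 0)/2.2 + (V_2 - 24)/8.2 = 0
Collecting terms: 0.5765 × V_2 = 2.927  =>  V_2 = 5.077 V
Power in each resistor, P = (ΔV)²/R:
  P_R1 = (24 - 0)²/36000 = 0.016 W
  P_R2 = (0 - 5.077)²/2.2 = 11.72 W
  P_R3 = (24 - 5.077)²/8.2 = 43.67 W
P_total = P_R1 + P_R2 + P_R3 = 55.4 W

Final answer: 55.4 W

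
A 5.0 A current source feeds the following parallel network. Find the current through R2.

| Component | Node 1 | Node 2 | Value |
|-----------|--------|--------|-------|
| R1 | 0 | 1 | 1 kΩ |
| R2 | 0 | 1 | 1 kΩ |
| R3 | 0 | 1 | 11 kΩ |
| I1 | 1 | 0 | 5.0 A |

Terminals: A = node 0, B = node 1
All resistors sit directly between nodes 0 and 1, so they are in parallel and share one voltage V; the full source current 5 A splits among them.
1/R_par = 1/1000 + 1/1000 + 1/11000 = 0.002091 S  =>  R_par = 478.3 Ω
V = I × R_par = 5 × 478.3 = 2391 V
I_R2 = V/R2 = 2391/1000 = 2.391 A

Final answer: 2.391 A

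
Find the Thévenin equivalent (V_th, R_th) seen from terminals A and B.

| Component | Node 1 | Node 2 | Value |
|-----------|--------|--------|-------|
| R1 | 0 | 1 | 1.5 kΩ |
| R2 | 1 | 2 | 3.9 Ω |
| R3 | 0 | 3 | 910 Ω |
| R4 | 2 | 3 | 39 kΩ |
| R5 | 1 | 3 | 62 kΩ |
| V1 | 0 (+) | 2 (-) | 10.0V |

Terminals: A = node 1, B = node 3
Step 1 — V_th is the open-circuit voltage V_A - V_B (nothing connected across the terminals).
Nodal analysis, taking node 2 as the 0 V reference.
Source V1 fixes V_0 = 10 V.
KCL at each unknown node (sum of currents leaving = 0; resistances in Ω):
  Node 1: (V_1 - 10)/1500 + (V_1 - 0)/3.9 + (V_1 - V_3)/62000 = 0
  Node 3: (V_3 - 10)/910 + (V_3 - 0)/39000 + (V_3 - V_1)/62000 = 0
Collecting terms (coefficients in siemens):
  0.2571·V_1 - 0.00001613·V_3 = 0.006667
  0.001141·V_3 - 0.00001613·V_1 = 0.01099
Determinant D = (0.2571)(0.001141) - (-0.00001613)(-0.00001613) = 0.0002933
V_1 = [(0.006667)(0.001141) - (-0.00001613)(0.01099)]/D = 0.02654 V
V_3 = [(0.2571)(0.01099) - (0.006667)(-0.00001613)]/D = 9.634 V
V_th = V_1 - V_3 = 0.02654 - 9.634 = -9.608 V
Step 2 — R_th: zero the source — replace V1 by a short circuit (node 2 merges into node 0) — and find the resistance seen between A (node 1) and B (node 3).
Reduce the network between node 1 (A) and node 3 (B) by series/parallel combination:
  Rp1 = R1 ‖ R2 (parallel, both between nodes 0 and 1) = 1/(1/1500 + 1/3.9) = 3.89 Ω
  Rp2 = R3 ‖ R4 (parallel, both between nodes 0 and 3) = 1/(1/910 + 1/39000) = 889.3 Ω
  Rs1 = Rp1 + Rp2 (series, joined only at node 0) = 3.89 + 889.3 = 893.1 Ω
  Rp3 = R5 ‖ Rs1 (parallel, both between nodes 1 and 3) = 1/(1/62000 + 1/893.1) = 880.5 Ω
R_th = 880.5 Ω

Final answer: V_th = -9.608 V, R_th = 880.5 Ω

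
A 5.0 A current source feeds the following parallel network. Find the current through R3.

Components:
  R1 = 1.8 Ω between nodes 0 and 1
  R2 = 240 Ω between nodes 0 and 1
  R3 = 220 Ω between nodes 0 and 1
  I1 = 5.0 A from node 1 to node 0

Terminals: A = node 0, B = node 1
All resistors sit directly between nodes 0 and 1, so they are in parallel and share one voltage V; the full source current 5 A splits among them.
1/R_par = 1/1.8 + 1/240 + 1/220 = 0.5643 S  =>  R_par = 1.772 Ω
V = I × R_par = 5 × 1.772 = 8.861 V
I_R3 = V/R3 = 8.861/220 = 0.04028 A

Final answer: 0.04028 A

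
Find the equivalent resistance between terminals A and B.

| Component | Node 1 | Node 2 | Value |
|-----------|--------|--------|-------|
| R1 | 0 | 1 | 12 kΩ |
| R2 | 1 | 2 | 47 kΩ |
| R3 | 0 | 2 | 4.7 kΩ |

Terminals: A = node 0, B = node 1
Reduce the network between node 0 (A) and node 1 (B) by series/parallel combination:
  Rs1 = R3 + R2 (series, joined only at node 2) = 4700 + 47000 = 51700 Ω
  Rp1 = R1 ‖ Rs1 (parallel, both between nodes 0 and 1) = 1/(1/12000 + 1/51700) = 9739 Ω
R_eq = 9.739 kΩ

Final answer: 9.739 kΩ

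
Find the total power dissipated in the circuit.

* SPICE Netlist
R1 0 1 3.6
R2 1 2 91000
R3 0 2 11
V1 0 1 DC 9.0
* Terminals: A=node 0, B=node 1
Nodal analysis, taking node 1 as the 0 V reference.
Source V1 fixes V_0 = 9 V.
KCL at each unknown node (sum of currents leaving = 0; resistances in Ω):
  Node 2: (V_2 - 0)/91000 + (V_2 - 9)/11 = 0
Collecting terms: 0.09092 × V_2 = 0.8182  =>  V_2 = 8.999 V
Power in each resistor, P = (ΔV)²/R:
  P_R1 = (9 - 0)²/3.6 = 22.5 W
  P_R2 = (0 - 8.999)²/91000 = 0.0008899 W
  P_R3 = (9 - 8.999)²/11 = 0.0000001076 W
P_total = P_R1 + P_R2 + P_R3 = 22.5 W

Final answer: 22.5 W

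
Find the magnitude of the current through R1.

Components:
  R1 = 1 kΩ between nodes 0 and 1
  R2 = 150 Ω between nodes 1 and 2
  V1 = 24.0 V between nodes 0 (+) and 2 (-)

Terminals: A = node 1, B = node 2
Nodal analysis, taking node 2 as the 0 V reference.
Source V1 fixes V_0 = 24 V.
KCL at each unknown node (sum of currents leaving = 0; resistances in Ω):
  Node 1: (V_1 - 24)/1000 + (V_1 - 0)/150 = 0
Collecting terms: 0.007667 × V_1 = 0.024  =>  V_1 = 3.13 V
I_R1 = (V_0 - V_1)/R1 = (24 - 3.13)/1000 = 0.02087 A
|I_R1| = 0.02087 A

Final answer: |I_R1| = 0.02087 A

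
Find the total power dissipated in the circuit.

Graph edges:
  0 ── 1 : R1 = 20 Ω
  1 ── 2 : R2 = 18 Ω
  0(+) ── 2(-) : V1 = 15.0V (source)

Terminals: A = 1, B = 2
Nodal analysis, taking node 2 as the 0 V reference.
Source V1 fixes V_0 = 15 V.
KCL at each unknown node (sum of currents leaving = 0; resistances in Ω):
  Node 1: (V_1 - 15)/20 + (V_1 - 0)/18 = 0
Collecting terms: 0.1056 × V_1 = 0.75  =>  V_1 = 7.105 V
Power in each resistor, P = (ΔV)²/R:
  P_R1 = (15 - 7.105)²/20 = 3.116 W
  P_R2 = (7.105 - 0)²/18 = 2.805 W
P_total = P_R1 + P_R2 = 5.921 W

Final answer: 5.921 W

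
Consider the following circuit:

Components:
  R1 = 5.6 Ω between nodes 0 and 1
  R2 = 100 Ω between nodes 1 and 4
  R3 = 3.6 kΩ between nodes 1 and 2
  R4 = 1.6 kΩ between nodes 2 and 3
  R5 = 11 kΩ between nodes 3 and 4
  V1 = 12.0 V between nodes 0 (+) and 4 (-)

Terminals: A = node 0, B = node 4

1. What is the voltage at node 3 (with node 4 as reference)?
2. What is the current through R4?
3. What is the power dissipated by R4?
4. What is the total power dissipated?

Nodal analysis, taking node 4 as the 0 V reference.
Source V1 fixes V_0 = 12 V.
KCL at each unknown node (sum of currents leaving = 0; resistances in Ω):
  Node 1: (V_1 - 12)/5.6 + (V_1 - 0)/100 + (V_1 - V_2)/3600 = 0
  Node 2: (V_2 - V_1)/3600 + (V_2 - V_3)/1600 = 0
  Node 3: (V_3 - V_2)/1600 + (V_3 - 0)/11000 = 0
Collecting terms (coefficients in siemens):
  0.1888·V_1 - 0.0002778·V_2 = 2.143
  0.0009028·V_2 - 0.0002778·V_1 - 0.000625·V_3 = 0
  0.0007159·V_3 - 0.000625·V_2 = 0
Solving these 3 simultaneous equations (Gaussian elimination) gives:
  V_1 = 11.36 V, V_2 = 8.835 V, V_3 = 7.714 V
Part 1:
  Read off the nodal solution: V_3 = 7.714 V
Part 2:
  I_R4 = (V_2 - V_3)/R4 = (8.835 - 7.714)/1600 = 0.0007012 A
  Magnitude: I_R4 = 0.0007012 A
Part 3:
  I_R4 = (V_2 - V_3)/R4 = (8.835 - 7.714)/1600 = 0.0007012 A
  P_R4 = I_R4² × R4 = (0.0007012)² × 1600 = 0.0007868 W
Part 4:
  Power in each resistor, P = (ΔV)²/R:
    P_R1 = (12 - 11.36)²/5.6 = 0.07316 W
    P_R2 = (11.36 - 0)²/100 = 1.29 W
    P_R3 = (11.36 - 8.835)²/3600 = 0.00177 W
    P_R4 = (8.835 - 7.714)²/1600 = 0.0007868 W
    P_R5 = (7.714 - 0)²/11000 = 0.005409 W
  P_total = P_R1 + P_R2 + P_R3 + P_R4 + P_R5 = 1.372 W

Final answers:
1. V_3 = 7.714 V
2. I_R4 = 0.0007012 A
3. P_R4 = 0.0007868 W
4. P_total = 1.372 W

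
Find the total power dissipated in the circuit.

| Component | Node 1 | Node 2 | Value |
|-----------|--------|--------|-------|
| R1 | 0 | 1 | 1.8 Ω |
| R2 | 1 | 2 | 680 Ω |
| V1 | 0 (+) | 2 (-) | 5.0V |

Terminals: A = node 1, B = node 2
Nodal analysis, taking node 2 as the 0 V reference.
Source V1 fixes V_0 = 5 V.
KCL at each unknown node (sum of currents leaving = 0; resistances in Ω):
  Node 1: (V_1 - 5)/1.8 + (V_1 - 0)/680 = 0
Collecting terms: 0.557 × V_1 = 2.778  =>  V_1 = 4.987 V
Power in each resistor, P = (ΔV)²/R:
  P_R1 = (5 - 4.987)²/1.8 = 0.00009681 W
  P_R2 = (4.987 - 0)²/680 = 0.03657 W
P_total = P_R1 + P_R2 = 0.03667 W

Final answer: 0.03667 W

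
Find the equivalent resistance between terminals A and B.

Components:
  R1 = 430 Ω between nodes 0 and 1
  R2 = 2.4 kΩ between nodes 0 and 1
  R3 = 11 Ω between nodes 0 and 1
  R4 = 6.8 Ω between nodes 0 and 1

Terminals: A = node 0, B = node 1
Reduce the network between node 0 (A) and node 1 (B) by series/parallel combination:
  Rp1 = R1 ‖ R2 ‖ R3 ‖ R4 (parallel, all between nodes 0 and 1) = 1/(1/430 + 1/2400 + 1/11 + 1/6.8) = 4.154 Ω
R_eq = 4.154 Ω

Final answer: 4.154 Ω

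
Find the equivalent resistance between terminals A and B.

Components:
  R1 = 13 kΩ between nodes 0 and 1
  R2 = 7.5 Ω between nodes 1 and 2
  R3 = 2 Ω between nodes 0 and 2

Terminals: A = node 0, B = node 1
Reduce the network between node 0 (A) and node 1 (B) by series/parallel combination:
  Rs1 = R3 + R2 (series, joined only at node 2) = 2 + 7.5 = 9.5 Ω
  Rp1 = R1 ‖ Rs1 (parallel, both between nodes 0 and 1) = 1/(1/13000 + 1/9.5) = 9.493 Ω
R_eq = 9.493 Ω

Final answer: 9.493 Ω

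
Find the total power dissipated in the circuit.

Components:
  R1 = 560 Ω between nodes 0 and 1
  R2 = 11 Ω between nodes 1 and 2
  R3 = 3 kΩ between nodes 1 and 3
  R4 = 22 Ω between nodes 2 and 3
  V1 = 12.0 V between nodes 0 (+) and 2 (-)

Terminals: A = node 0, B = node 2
Nodal analysis, taking node 2 as the 0 V reference.
Source V1 fixes V_0 = 12 V.
KCL at each unknown node (sum of currents leaving = 0; resistances in Ω):
  Node 1: (V_1 - 12)/560 + (V_1 - 0)/11 + (V_1 - V_3)/3000 = 0
  Node 3: (V_3 - V_1)/3000 + (V_3 - 0)/22 = 0
Collecting terms (coefficients in siemens):
  0.09303·V_1 - 0.0003333·V_3 = 0.02143
  0.04579·V_3 - 0.0003333·V_1 = 0
Determinant D = (0.09303)(0.04579) - (-0.0003333)(-0.0003333) = 0.004259
V_1 = [(0.02143)(0.04579) - (-0.0003333)(0)]/D = 0.2304 V
V_3 = [(0.09303)(0) - (0.02143)(-0.0003333)]/D = 0.001677 V
Power in each resistor, P = (ΔV)²/R:
  P_R1 = (12 - 0.2304)²/560 = 0.2474 W
  P_R2 = (0.2304 - 0)²/11 = 0.004824 W
  P_R3 = (0.2304 - 0.001677)²/3000 = 0.00001743 W
  P_R4 = (0 - 0.001677)²/22 = 0.0000001278 W
P_total = P_R1 + P_R2 + P_R3 + P_R4 = 0.2522 W

Final answer: 0.2522 W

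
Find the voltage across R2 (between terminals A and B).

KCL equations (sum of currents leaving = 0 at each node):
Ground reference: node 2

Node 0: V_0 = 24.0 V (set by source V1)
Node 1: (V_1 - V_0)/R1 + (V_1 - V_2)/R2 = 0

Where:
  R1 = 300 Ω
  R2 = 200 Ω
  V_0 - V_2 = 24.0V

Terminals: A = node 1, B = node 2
R1 and R2 are in series across V1 (node 0 → node 1 → node 2), and the output A–B is taken across R2, so this is a voltage divider.
Series current: I = V1/(R1 + R2) = 24/(300 + 200) = 24/500 = 0.048 A
V_R2 = I × R2 = V1 × R2/(R1 + R2) = 24 × 200/500 = 9.6 V

Final answer: 9.6 V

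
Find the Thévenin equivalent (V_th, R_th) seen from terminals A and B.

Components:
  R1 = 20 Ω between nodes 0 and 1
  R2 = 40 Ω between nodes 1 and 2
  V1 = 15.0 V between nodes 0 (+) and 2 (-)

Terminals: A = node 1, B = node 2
Step 1 — V_th is the open-circuit voltage V_A - V_B (nothing connected across the terminals).
Nodal analysis, taking node 2 as the 0 V reference.
Source V1 fixes V_0 = 15 V.
KCL at each unknown node (sum of currents leaving = 0; resistances in Ω):
  Node 1: (V_1 - 15)/20 + (V_1 - 0)/40 = 0
Collecting terms: 0.075 × V_1 = 0.75  =>  V_1 = 10 V
V_th = V_1 - V_2 = 10 - 0 = 10 V
Step 2 — R_th: zero the source — replace V1 by a short circuit (node 2 merges into node 0) — and find the resistance seen between A (node 1) and B (node 0).
Reduce the network between node 1 (A) and node 0 (B) by series/parallel combination:
  Rp1 = R1 ‖ R2 (parallel, both between nodes 0 and 1) = 1/(1/20 + 1/40) = 13.33 Ω
R_th = 13.33 Ω

Final answer: V_th = 10 V, R_th = 13.33 Ω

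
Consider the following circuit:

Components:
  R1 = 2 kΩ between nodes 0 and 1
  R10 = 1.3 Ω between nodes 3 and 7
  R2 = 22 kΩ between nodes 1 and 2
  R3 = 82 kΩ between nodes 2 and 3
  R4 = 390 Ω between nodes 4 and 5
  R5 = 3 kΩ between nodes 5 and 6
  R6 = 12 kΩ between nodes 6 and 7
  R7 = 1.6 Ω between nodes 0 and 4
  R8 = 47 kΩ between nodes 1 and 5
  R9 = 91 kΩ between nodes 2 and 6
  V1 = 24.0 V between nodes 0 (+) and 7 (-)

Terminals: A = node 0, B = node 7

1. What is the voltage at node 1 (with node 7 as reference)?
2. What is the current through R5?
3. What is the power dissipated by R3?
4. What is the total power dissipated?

Nodal analysis, taking node 7 as the 0 V reference.
Source V1 fixes V_0 = 24 V.
KCL at each unknown node (sum of currents leaving = 0; resistances in Ω):
  Node 1: (V_1 - 24)/2000 + (V_1 - V_2)/22000 + (V_1 - V_5)/47000 = 0
  Node 2: (V_2 - V_1)/22000 + (V_2 - V_3)/82000 + (V_2 - V_6)/91000 = 0
  Node 3: (V_3 - V_2)/82000 + (V_3 - 0)/1.3 = 0
  Node 4: (V_4 - V_5)/390 + (V_4 - 24)/1.6 = 0
  Node 5: (V_5 - V_4)/390 + (V_5 - V_6)/3000 + (V_5 - V_1)/47000 = 0
  Node 6: (V_6 - V_5)/3000 + (V_6 - 0)/12000 + (V_6 - V_2)/91000 = 0
Collecting terms (coefficients in siemens):
  0.0005667·V_1 - 0.00004545·V_2 - 0.00002128·V_5 = 0.012
  0.00006864·V_2 - 0.00004545·V_1 - 0.0000122·V_3 - 0.00001099·V_6 = 0
  0.7692·V_3 - 0.0000122·V_2 = 0
  0.6276·V_4 - 0.002564·V_5 = 15
  0.002919·V_5 - 0.00002128·V_1 - 0.002564·V_4 - 0.0003333·V_6 = 0
  0.0004277·V_6 - 0.00001099·V_2 - 0.0003333·V_5 = 0
Solving these 6 simultaneous equations (Gaussian elimination) gives:
  V_1 = 23.54 V, V_2 = 18.59 V, V_3 = 0.0002947 V, V_4 = 24 V
  V_5 = 23.39 V, V_6 = 18.71 V
Part 1:
  Read off the nodal solution: V_1 = 23.54 V
Part 2:
  I_R5 = (V_5 - V_6)/R5 = (23.39 - 18.71)/3000 = 0.00156 A
  Magnitude: I_R5 = 0.00156 A
Part 3:
  I_R3 = (V_2 - V_3)/R3 = (18.59 - 0.0002947)/82000 = 0.0002267 A
  P_R3 = I_R3² × R3 = (0.0002267)² × 82000 = 0.004213 W
Part 4:
  Power in each resistor, P = (ΔV)²/R:
    P_R1 = (24 - 23.54)²/2000 = 0.0001045 W
    P_R2 = (23.54 - 18.59)²/22000 = 0.001117 W
    P_R3 = (18.59 - 0.0002947)²/82000 = 0.004213 W
    P_R4 = (24 - 23.39)²/390 = 0.0009457 W
    P_R5 = (23.39 - 18.71)²/3000 = 0.007305 W
    P_R6 = (18.71 - 0)²/12000 = 0.02917 W
    P_R7 = (24 - 24)²/1.6 = 0.00000388 W
    P_R8 = (23.54 - 23.39)²/47000 = 0.000000496 W
    P_R9 = (18.59 - 18.71)²/91000 = 0.0000001657 W
    P_R10 = (0.0002947 - 0)²/1.3 = 0.00000006679 W
  P_total = P_R1 + P_R2 + P_R3 + P_R4 + P_R5 + P_R6 + P_R7 + P_R8 + P_R9 + P_R10 = 0.04286 W

Final answers:
1. V_1 = 23.54 V
2. I_R5 = 0.00156 A
3. P_R3 = 0.004213 W
4. P_total = 0.04286 W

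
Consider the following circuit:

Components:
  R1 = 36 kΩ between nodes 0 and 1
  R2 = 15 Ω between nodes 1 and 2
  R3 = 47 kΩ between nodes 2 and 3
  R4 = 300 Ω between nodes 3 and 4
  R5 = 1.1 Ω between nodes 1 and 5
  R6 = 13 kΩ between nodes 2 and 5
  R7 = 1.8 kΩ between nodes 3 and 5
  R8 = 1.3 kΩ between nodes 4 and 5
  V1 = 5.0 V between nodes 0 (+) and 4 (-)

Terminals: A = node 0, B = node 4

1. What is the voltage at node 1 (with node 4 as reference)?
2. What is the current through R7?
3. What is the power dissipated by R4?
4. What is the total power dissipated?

Nodal analysis, taking node 4 as the 0 V reference.
Source V1 fixes V_0 = 5 V.
KCL at each unknown node (sum of currents leaving = 0; resistances in Ω):
  Node 1: (V_1 - 5)/36000 + (V_1 - V_2)/15 + (V_1 - V_5)/1.1 = 0
  Node 2: (V_2 - V_1)/15 + (V_2 - V_3)/47000 + (V_2 - V_5)/13000 = 0
  Node 3: (V_3 - V_2)/47000 + (V_3 - 0)/300 + (V_3 - V_5)/1800 = 0
  Node 5: (V_5 - V_1)/1.1 + (V_5 - V_2)/13000 + (V_5 - V_3)/1800 + (V_5 - 0)/1300 = 0
Collecting terms (coefficients in siemens):
  0.9758·V_1 - 0.06667·V_2 - 0.9091·V_5 = 0.0001389
  0.06676·V_2 - 0.06667·V_1 - 0.00002128·V_3 - 0.00007692·V_5 = 0
  0.00391·V_3 - 0.00002128·V_2 - 0.0005556·V_5 = 0
  0.9105·V_5 - 0.9091·V_1 - 0.00007692·V_2 - 0.0005556·V_3 = 0
Solving these 4 simultaneous equations (Gaussian elimination) gives:
  V_1 = 0.1079 V, V_2 = 0.1079 V, V_3 = 0.0159 V, V_5 = 0.1078 V
Part 1:
  Read off the nodal solution: V_1 = 0.1079 V
Part 2:
  I_R7 = (V_3 - V_5)/R7 = (0.0159 - 0.1078)/1800 = -0.00005104 A
  Magnitude: I_R7 = 0.00005104 A
Part 3:
  I_R4 = (V_3 - V_4)/R4 = (0.0159 - 0)/300 = 0.00005299 A
  P_R4 = I_R4² × R4 = (0.00005299)² × 300 = 0.0000008425 W
Part 4:
  Power in each resistor, P = (ΔV)²/R:
    P_R1 = (5 - 0.1079)²/36000 = 0.0006648 W
    P_R2 = (0.1079 - 0.1079)²/15 = 0.00000000005799 W
    P_R3 = (0.1079 - 0.0159)²/47000 = 0.00000018 W
    P_R4 = (0.0159 - 0)²/300 = 0.0000008425 W
    P_R5 = (0.1079 - 0.1078)²/1.1 = 0.00000001973 W
    P_R6 = (0.1079 - 0.1078)²/13000 = 0.000000000001068 W
    P_R7 = (0.0159 - 0.1078)²/1800 = 0.000004689 W
    P_R8 = (0 - 0.1078)²/1300 = 0.000008933 W
  P_total = P_R1 + P_R2 + P_R3 + P_R4 + P_R5 + P_R6 + P_R7 + P_R8 = 0.0006795 W

Final answers:
1. V_1 = 0.1079 V
2. I_R7 = 5.104e-05 A
3. P_R4 = 8.425e-07 W
4. P_total = 0.0006795 W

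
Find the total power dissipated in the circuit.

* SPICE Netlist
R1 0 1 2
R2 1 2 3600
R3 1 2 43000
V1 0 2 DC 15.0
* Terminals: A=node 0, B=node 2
Nodal analysis, taking node 2 as the 0 V reference.
Source V1 fixes V_0 = 15 V.
KCL at each unknown node (sum of currents leaving = 0; resistances in Ω):
  Node 1: (V_1 - 15)/2 + (V_1 - 0)/3600 + (V_1 - 0)/43000 = 0
Collecting terms: 0.5003 × V_1 = 7.5  =>  V_1 = 14.99 V
Power in each resistor, P = (ΔV)²/R:
  P_R1 = (15 - 14.99)²/2 = 0.00004073 W
  P_R2 = (14.99 - 0)²/3600 = 0.06242 W
  P_R3 = (14.99 - 0)²/43000 = 0.005226 W
P_total = P_R1 + P_R2 + P_R3 = 0.06769 W

Final answer: 0.06769 W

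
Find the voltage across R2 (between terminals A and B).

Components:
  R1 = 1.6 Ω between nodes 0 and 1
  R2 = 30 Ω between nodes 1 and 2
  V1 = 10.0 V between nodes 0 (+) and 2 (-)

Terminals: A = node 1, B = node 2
R1 and R2 are in series across V1 (node 0 → node 1 → node 2), and the output A–B is taken across R2, so this is a voltage divider.
Series current: I = V1/(R1 + R2) = 10/(1.6 + 30) = 10/31.6 = 0.3165 A
V_R2 = I × R2 = V1 × R2/(R1 + R2) = 10 × 30/31.6 = 9.494 V

Final answer: 9.494 V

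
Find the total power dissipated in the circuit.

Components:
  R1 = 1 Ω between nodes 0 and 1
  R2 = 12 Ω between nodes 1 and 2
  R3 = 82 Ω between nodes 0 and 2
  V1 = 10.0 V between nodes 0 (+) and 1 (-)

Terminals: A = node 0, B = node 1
Nodal analysis, taking node 1 as the 0 V reference.
Source V1 fixes V_0 = 10 V.
KCL at each unknown node (sum of currents leaving = 0; resistances in Ω):
  Node 2: (V_2 - 0)/12 + (V_2 - 10)/82 = 0
Collecting terms: 0.09553 × V_2 = 0.122  =>  V_2 = 1.277 V
Power in each resistor, P = (ΔV)²/R:
  P_R1 = (10 - 0)²/1 = 100 W
  P_R2 = (0 - 1.277)²/12 = 0.1358 W
  P_R3 = (10 - 1.277)²/82 = 0.928 W
P_total = P_R1 + P_R2 + P_R3 = 101.1 W

Final answer: 101.1 W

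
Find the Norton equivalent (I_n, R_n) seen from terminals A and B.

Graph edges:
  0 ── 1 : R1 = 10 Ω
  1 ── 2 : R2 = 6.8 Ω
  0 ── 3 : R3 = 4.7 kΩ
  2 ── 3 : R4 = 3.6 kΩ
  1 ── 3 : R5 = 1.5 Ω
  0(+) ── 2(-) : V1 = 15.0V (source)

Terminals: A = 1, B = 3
Find the Thévenin equivalent first; then I_n = V_th/R_th and R_n = R_th.
Step 1 — V_th is the open-circuit voltage V_A - V_B (nothing connected across the terminals).
Nodal analysis, taking node 2 as the 0 V reference.
Source V1 fixes V_0 = 15 V.
KCL at each unknown node (sum of currents leaving = 0; resistances in Ω):
  Node 1: (V_1 - 15)/10 + (V_1 - 0)/6.8 + (V_1 - V_3)/1.5 = 0
  Node 3: (V_3 - 15)/4700 + (V_3 - 0)/3600 + (V_3 - V_1)/1.5 = 0
Collecting terms (coefficients in siemens):
  0.9137·V_1 - 0.6667·V_3 = 1.5
  0.6672·V_3 - 0.6667·V_1 = 0.003191
Determinant D = (0.9137)(0.6672) - (-0.6667)(-0.6667) = 0.1652
V_1 = [(1.5)(0.6672) - (-0.6667)(0.003191)]/D = 6.072 V
V_3 = [(0.9137)(0.003191) - (1.5)(-0.6667)]/D = 6.073 V
V_th = V_1 - V_3 = 6.072 - 6.073 = -0.0003189 V
Step 2 — R_th: zero the source — replace V1 by a short circuit (node 2 merges into node 0) — and find the resistance seen between A (node 1) and B (node 3).
Reduce the network between node 1 (A) and node 3 (B) by series/parallel combination:
  Rp1 = R1 ‖ R2 (parallel, both between nodes 0 and 1) = 1/(1/10 + 1/6.8) = 4.048 Ω
  Rp2 = R3 ‖ R4 (parallel, both between nodes 0 and 3) = 1/(1/4700 + 1/3600) = 2039 Ω
  Rs1 = Rp1 + Rp2 (series, joined only at node 0) = 4.048 + 2039 = 2043 Ω
  Rp3 = R5 ‖ Rs1 (parallel, both between nodes 1 and 3) = 1/(1/1.5 + 1/2043) = 1.499 Ω
R_th = 1.499 Ω
I_n = V_th/R_th = -0.0003189/1.499 = -0.0002128 A, and R_n = R_th = 1.499 Ω

Final answer: I_n = -0.0002128 A, R_n = 1.499 Ω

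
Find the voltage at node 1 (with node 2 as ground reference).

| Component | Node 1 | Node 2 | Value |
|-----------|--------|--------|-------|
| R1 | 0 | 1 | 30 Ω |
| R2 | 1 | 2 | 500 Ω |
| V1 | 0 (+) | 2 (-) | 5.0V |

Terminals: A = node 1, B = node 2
Nodal analysis, taking node 2 as the 0 V reference.
Source V1 fixes V_0 = 5 V.
KCL at each unknown node (sum of currents leaving = 0; resistances in Ω):
  Node 1: (V_1 - 5)/30 + (V_1 - 0)/500 = 0
Collecting terms: 0.03533 × V_1 = 0.1667  =>  V_1 = 4.717 V
The requested potential is V_1 = 4.717 V.

Final answer: V_1 = 4.717 V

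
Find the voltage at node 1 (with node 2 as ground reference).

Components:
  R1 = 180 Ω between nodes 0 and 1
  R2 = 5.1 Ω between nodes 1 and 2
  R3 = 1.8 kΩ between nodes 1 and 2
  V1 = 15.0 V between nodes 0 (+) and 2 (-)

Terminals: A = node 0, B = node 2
Nodal analysis, taking node 2 as the 0 V reference.
Source V1 fixes V_0 = 15 V.
KCL at each unknown node (sum of currents leaving = 0; resistances in Ω):
  Node 1: (V_1 - 15)/180 + (V_1 - 0)/5.1 + (V_1 - 0)/1800 = 0
Collecting terms: 0.2022 × V_1 = 0.08333  =>  V_1 = 0.4122 V
The requested potential is V_1 = 0.4122 V.

Final answer: V_1 = 0.4122 V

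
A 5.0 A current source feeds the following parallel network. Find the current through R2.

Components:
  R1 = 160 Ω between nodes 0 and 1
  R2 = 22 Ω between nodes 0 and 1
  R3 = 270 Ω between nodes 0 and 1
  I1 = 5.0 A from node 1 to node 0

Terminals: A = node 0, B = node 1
All resistors sit directly between nodes 0 and 1, so they are in parallel and share one voltage V; the full source current 5 A splits among them.
1/R_par = 1/160 + 1/22 + 1/270 = 0.05541 S  =>  R_par = 18.05 Ω
V = I × R_par = 5 × 18.05 = 90.24 V
I_R2 = V/R2 = 90.24/22 = 4.102 A

Final answer: 4.102 A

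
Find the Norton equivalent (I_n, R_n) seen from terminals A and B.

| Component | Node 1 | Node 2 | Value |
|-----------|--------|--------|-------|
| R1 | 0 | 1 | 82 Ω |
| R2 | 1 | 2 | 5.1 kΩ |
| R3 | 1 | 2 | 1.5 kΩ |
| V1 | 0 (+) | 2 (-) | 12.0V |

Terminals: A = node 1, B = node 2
Find the Thévenin equivalent first; then I_n = V_th/R_th and R_n = R_th.
Step 1 — V_th is the open-circuit voltage V_A - V_B (nothing connected across the terminals).
Nodal analysis, taking node 2 as the 0 V reference.
Source V1 fixes V_0 = 12 V.
KCL at each unknown node (sum of currents leaving = 0; resistances in Ω):
  Node 1: (V_1 - 12)/82 + (V_1 - 0)/5100 + (V_1 - 0)/1500 = 0
Collecting terms: 0.01306 × V_1 = 0.1463  =>  V_1 = 11.21 V
V_th = V_1 - V_2 = 11.21 - 0 = 11.21 V
Step 2 — R_th: zero the source — replace V1 by a short circuit (node 2 merges into node 0) — and find the resistance seen between A (node 1) and B (node 0).
Reduce the network between node 1 (A) and node 0 (B) by series/parallel combination:
  Rp1 = R1 ‖ R2 ‖ R3 (parallel, all between nodes 0 and 1) = 1/(1/82 + 1/5100 + 1/1500) = 76.58 Ω
R_th = 76.58 Ω
I_n = V_th/R_th = 11.21/76.58 = 0.1463 A, and R_n = R_th = 76.58 Ω

Final answer: I_n = 0.1463 A, R_n = 76.58 Ω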